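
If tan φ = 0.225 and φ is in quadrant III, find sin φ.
sin φ = -0.2195 (using tan²φ + 1 = sec²φ)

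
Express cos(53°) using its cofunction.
cos(53°) = sin(90° - 53°) = sin(37°)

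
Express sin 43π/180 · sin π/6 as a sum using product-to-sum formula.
sin 43π/180 sin π/6 = (1/2)[cos(43π/180-π/6) - cos(43π/180+π/6)]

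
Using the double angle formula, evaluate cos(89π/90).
cos(89π/90) = cos²89π/180 - sin²89π/180 = -0.9994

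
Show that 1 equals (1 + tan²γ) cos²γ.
RHS = sec²γ · cos²γ = (1/cos²γ) · cos²γ = 1 = LHS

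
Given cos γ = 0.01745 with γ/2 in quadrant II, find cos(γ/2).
cos(γ/2) = ±√((1 + cos γ)/2); negative since γ/2 ∈ QII, so cos(γ/2) = -0.7132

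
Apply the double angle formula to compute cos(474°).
cos(474°) = cos²237° - sin²237° = -0.4067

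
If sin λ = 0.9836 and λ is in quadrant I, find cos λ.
cos λ = 0.1804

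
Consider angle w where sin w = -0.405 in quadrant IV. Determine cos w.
cos w = √(1 - sin²w) = 0.9143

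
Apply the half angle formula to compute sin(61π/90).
sin(61π/90) = √((1 - cos 61π/45)/2) = 0.848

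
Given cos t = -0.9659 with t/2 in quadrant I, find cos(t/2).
cos(t/2) = ±√((1 + cos t)/2); positive since t/2 ∈ QI, so cos(t/2) = 0.1306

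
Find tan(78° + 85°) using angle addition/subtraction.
tan(78° + 85°) = (tan 78° + tan 85°)/(1 - tan 78° tan 85°) = -0.3057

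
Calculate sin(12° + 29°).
sin(12° + 29°) = sin 12° cos 29° + cos 12° sin 29° = 0.6561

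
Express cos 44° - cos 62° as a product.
cos 44° - cos 62° = -2 sin(53°) sin(-9°)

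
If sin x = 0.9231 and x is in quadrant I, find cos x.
cos x = 0.3846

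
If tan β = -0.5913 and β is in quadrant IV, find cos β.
cos β = 0.8608 (using tan²β + 1 = sec²β)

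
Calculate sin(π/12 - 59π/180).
sin(π/12 - 59π/180) = sin π/12 cos 59π/180 - cos π/12 sin 59π/180 = -0.6947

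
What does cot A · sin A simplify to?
cot A · sin A = cos A (using Quotient identity)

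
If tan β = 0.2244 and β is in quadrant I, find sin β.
sin β = 0.219 (using tan²β + 1 = sec²β)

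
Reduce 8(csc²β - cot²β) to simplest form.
8(csc²β - cot²β) = 8 (using Pythagorean identity)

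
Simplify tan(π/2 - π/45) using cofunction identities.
tan(π/2 - π/45) = cot(π/45)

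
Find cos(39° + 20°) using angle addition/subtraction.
cos(39° + 20°) = cos 39° cos 20° - sin 39° sin 20° = 0.515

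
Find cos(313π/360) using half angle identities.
cos(313π/360) = -√((1 + cos 313π/180)/2) = -0.9171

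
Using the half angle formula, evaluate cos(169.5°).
cos(169.5°) = -√((1 + cos 339°)/2) = -0.9833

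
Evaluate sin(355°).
sin(355°) = -0.08716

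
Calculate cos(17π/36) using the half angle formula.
cos(17π/36) = √((1 + cos 17π/18)/2) = 0.08716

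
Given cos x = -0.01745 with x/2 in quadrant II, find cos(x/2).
cos(x/2) = ±√((1 + cos x)/2); negative since x/2 ∈ QII, so cos(x/2) = -0.7009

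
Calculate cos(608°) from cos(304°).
cos(608°) = 2cos²304° - 1 = -0.3746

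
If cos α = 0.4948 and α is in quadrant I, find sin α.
sin α = 0.869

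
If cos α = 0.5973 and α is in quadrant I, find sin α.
sin α = 0.802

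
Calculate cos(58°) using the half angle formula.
cos(58°) = √((1 + cos 116°)/2) = 0.5299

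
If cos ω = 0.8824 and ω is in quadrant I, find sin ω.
sin ω = 0.4705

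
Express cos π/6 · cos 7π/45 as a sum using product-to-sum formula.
cos π/6 cos 7π/45 = (1/2)[cos(π/6-7π/45) + cos(π/6+7π/45)]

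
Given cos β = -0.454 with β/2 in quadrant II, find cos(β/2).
cos(β/2) = ±√((1 + cos β)/2); negative since β/2 ∈ QII, so cos(β/2) = -0.5225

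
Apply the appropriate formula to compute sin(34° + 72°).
sin(34° + 72°) = sin 34° cos 72° + cos 34° sin 72° = 0.9613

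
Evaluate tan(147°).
tan(147°) = -0.6494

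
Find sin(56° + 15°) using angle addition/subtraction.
sin(56° + 15°) = sin 56° cos 15° + cos 56° sin 15° = 0.9455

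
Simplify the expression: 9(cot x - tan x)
9(cot x - tan x) = 9(2 cot(2x)) (using Double angle)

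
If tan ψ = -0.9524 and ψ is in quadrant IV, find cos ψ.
cos ψ = 0.7241 (using tan²ψ + 1 = sec²ψ)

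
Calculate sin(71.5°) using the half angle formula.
sin(71.5°) = √((1 - cos 143°)/2) = 0.9483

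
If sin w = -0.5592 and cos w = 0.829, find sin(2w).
sin(2w) = 2 sin w cos w = -0.9272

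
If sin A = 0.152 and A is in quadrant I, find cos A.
cos A = 0.9884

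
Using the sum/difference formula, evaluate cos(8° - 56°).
cos(8° - 56°) = cos 8° cos 56° + sin 8° sin 56° = 0.6691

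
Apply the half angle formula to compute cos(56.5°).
cos(56.5°) = √((1 + cos 113°)/2) = 0.5519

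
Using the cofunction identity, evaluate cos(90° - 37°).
cos(90° - 37°) = sin(37°) = 0.6018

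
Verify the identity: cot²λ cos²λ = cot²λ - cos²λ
RHS = cos²λ/sin²λ - cos²λ = cos²λ(1/sin²λ - 1) = cos²λ · (1 - sin²λ)/sin²λ = cos²λ · cos²λ/sin²λ = cos²λ · cot²λ = LHS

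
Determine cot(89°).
cot(89°) = 0.01746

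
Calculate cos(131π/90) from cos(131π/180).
cos(131π/90) = cos²131π/180 - sin²131π/180 = -0.1392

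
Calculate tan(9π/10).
tan(9π/10) = -0.3249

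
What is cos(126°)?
cos(126°) = -0.5878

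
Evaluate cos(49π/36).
cos(49π/36) = -0.4226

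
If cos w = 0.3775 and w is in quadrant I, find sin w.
sin w = 0.926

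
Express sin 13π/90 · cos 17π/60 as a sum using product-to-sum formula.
sin 13π/90 cos 17π/60 = (1/2)[sin(13π/90+17π/60) + sin(13π/90-17π/60)]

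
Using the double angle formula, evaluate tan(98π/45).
tan(98π/45) = 2 tan 49π/45 / (1 - tan²49π/45) = 0.6249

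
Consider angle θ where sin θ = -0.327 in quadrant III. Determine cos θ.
cos θ = ±√(1 - sin²θ) = -0.945 (negative in QIII)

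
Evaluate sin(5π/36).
sin(5π/36) = 0.4226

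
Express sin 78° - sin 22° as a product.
sin 78° - sin 22° = 2 cos(50°) sin(28°)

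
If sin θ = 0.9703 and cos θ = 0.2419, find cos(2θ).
cos(2θ) = cos²θ - sin²θ = -0.883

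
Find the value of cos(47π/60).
cos(47π/60) = -0.7771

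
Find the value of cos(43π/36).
cos(43π/36) = -0.8192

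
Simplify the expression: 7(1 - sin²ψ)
7(1 - sin²ψ) = 7(cos²ψ) (using Pythagorean identity)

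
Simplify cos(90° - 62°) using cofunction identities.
cos(90° - 62°) = sin(62°)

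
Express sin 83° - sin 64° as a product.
sin 83° - sin 64° = 2 cos(73.5°) sin(9.5°)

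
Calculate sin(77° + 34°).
sin(77° + 34°) = sin 77° cos 34° + cos 77° sin 34° = 0.9336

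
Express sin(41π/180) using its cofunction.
sin(41π/180) = cos(π/2 - 41π/180) = cos(49π/180)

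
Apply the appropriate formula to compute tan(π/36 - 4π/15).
tan(π/36 - 4π/15) = (tan π/36 - tan 4π/15)/(1 + tan π/36 tan 4π/15) = -0.9325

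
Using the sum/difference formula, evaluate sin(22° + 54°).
sin(22° + 54°) = sin 22° cos 54° + cos 22° sin 54° = 0.9703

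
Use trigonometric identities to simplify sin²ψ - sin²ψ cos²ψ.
sin²ψ - sin²ψ cos²ψ = sin⁴ψ (using Factoring)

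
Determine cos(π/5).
cos(π/5) = 0.809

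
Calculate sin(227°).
sin(227°) = -0.7314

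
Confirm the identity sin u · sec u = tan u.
LHS = sin u · (1/cos u) = sin u/cos u = tan u = RHS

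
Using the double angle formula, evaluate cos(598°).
cos(598°) = 1 - 2sin²299° = -0.5299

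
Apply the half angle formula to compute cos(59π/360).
cos(59π/360) = √((1 + cos 59π/180)/2) = 0.8704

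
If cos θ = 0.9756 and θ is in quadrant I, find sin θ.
sin θ = 0.2196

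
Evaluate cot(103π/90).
cot(103π/90) = 2.05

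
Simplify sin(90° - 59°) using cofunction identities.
sin(90° - 59°) = cos(59°)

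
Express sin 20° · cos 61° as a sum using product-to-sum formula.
sin 20° cos 61° = (1/2)[sin(20°+61°) + sin(20°-61°)]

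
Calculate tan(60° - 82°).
tan(60° - 82°) = (tan 60° - tan 82°)/(1 + tan 60° tan 82°) = -0.404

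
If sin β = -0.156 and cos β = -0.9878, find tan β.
tan β = sin β / cos β = 0.1579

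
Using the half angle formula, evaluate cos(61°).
cos(61°) = √((1 + cos 122°)/2) = 0.4848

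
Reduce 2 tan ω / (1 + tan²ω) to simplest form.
2 tan ω / (1 + tan²ω) = sin(2ω) (using Double angle)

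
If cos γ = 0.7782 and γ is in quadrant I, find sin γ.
sin γ = 0.628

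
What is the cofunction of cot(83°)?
cot(83°) = tan(90° - 83°) = tan(7°)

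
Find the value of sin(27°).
sin(27°) = 0.454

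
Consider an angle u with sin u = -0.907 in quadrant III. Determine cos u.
cos u = ±√(1 - sin²u) = -0.4211 (negative in QIII)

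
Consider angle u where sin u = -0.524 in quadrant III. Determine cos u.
cos u = ±√(1 - sin²u) = -0.8517 (negative in QIII)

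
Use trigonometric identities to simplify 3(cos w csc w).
3(cos w csc w) = 3(cot w) (using Reciprocal + quotient)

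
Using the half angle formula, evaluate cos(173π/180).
cos(173π/180) = -√((1 + cos 173π/90)/2) = -0.9925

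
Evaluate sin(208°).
sin(208°) = -0.4695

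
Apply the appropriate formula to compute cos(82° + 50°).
cos(82° + 50°) = cos 82° cos 50° - sin 82° sin 50° = -0.6691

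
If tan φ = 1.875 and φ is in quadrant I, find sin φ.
sin φ = 0.8824 (using tan²φ + 1 = sec²φ)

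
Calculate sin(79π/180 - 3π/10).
sin(79π/180 - 3π/10) = sin 79π/180 cos 3π/10 - cos 79π/180 sin 3π/10 = 0.4226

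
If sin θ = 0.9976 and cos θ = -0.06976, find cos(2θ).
cos(2θ) = cos²θ - sin²θ = -0.9903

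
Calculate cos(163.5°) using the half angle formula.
cos(163.5°) = -√((1 + cos 327°)/2) = -0.9588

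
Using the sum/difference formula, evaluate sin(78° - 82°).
sin(78° - 82°) = sin 78° cos 82° - cos 78° sin 82° = -0.06976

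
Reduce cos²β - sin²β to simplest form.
cos²β - sin²β = cos(2β) (using Double angle)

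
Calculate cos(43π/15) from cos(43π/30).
cos(43π/15) = cos²43π/30 - sin²43π/30 = -0.9135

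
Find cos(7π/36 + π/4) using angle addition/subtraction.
cos(7π/36 + π/4) = cos 7π/36 cos π/4 - sin 7π/36 sin π/4 = 0.1736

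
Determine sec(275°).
sec(275°) = 11.47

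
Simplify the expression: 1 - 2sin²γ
1 - 2sin²γ = cos(2γ) (using Double angle)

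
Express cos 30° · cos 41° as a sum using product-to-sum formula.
cos 30° cos 41° = (1/2)[cos(30°-41°) + cos(30°+41°)]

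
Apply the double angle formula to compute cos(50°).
cos(50°) = cos²25° - sin²25° = 0.6428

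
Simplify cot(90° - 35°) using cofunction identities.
cot(90° - 35°) = tan(35°)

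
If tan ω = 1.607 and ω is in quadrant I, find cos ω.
cos ω = 0.5283 (using tan²ω + 1 = sec²ω)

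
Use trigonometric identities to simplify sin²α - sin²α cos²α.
sin²α - sin²α cos²α = sin⁴α (using Factoring)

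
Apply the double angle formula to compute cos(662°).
cos(662°) = 2cos²331° - 1 = 0.5299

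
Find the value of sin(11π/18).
sin(11π/18) = 0.9397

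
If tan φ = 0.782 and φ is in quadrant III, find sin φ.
sin φ = -0.616 (using tan²φ + 1 = sec²φ)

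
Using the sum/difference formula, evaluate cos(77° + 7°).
cos(77° + 7°) = cos 77° cos 7° - sin 77° sin 7° = 0.1045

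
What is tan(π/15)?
tan(π/15) = 0.2126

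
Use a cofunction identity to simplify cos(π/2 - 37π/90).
cos(π/2 - 37π/90) = sin(37π/90)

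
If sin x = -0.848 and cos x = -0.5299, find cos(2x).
cos(2x) = cos²x - sin²x = -0.4383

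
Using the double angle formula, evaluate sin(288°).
sin(288°) = 2 sin 144° cos 144° = -0.9511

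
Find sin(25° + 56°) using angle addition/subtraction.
sin(25° + 56°) = sin 25° cos 56° + cos 25° sin 56° = 0.9877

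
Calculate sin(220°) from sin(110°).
sin(220°) = 2 sin 110° cos 110° = -0.6428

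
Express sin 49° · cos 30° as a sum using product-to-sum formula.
sin 49° cos 30° = (1/2)[sin(49°+30°) + sin(49°-30°)]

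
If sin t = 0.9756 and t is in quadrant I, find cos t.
cos t = 0.2196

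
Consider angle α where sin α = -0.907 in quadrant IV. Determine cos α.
cos α = √(1 - sin²α) = 0.4211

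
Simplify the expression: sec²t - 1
sec²t - 1 = tan²t (using Pythagorean identity)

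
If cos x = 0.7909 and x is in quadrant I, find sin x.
sin x = 0.6119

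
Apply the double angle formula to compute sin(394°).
sin(394°) = 2 sin 197° cos 197° = 0.5592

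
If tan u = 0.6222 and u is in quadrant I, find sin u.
sin u = 0.5283 (using tan²u + 1 = sec²u)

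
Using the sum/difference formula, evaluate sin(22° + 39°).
sin(22° + 39°) = sin 22° cos 39° + cos 22° sin 39° = 0.8746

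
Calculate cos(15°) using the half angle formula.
cos(15°) = √((1 + cos 30°)/2) = (√6+√2)/4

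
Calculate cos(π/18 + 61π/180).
cos(π/18 + 61π/180) = cos π/18 cos 61π/180 - sin π/18 sin 61π/180 = 0.3256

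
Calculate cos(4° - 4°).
cos(4° - 4°) = cos 4° cos 4° + sin 4° sin 4° = 1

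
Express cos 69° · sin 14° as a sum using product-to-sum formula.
cos 69° sin 14° = (1/2)[sin(69°+14°) - sin(69°-14°)]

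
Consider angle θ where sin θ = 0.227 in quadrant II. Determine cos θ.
cos θ = ±√(1 - sin²θ) = -0.9739 (negative in QII)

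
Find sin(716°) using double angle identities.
sin(716°) = 2 sin 358° cos 358° = -0.06976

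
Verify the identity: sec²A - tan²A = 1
LHS = 1/cos²A - sin²A/cos²A = (1 - sin²A)/cos²A = cos²A/cos²A = 1 = RHS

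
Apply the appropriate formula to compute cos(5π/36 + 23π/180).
cos(5π/36 + 23π/180) = cos 5π/36 cos 23π/180 - sin 5π/36 sin 23π/180 = 0.6691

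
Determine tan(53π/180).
tan(53π/180) = 1.327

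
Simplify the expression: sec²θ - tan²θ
sec²θ - tan²θ = 1 (using Pythagorean identity)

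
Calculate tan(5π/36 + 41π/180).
tan(5π/36 + 41π/180) = (tan 5π/36 + tan 41π/180)/(1 - tan 5π/36 tan 41π/180) = 2.246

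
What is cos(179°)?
cos(179°) = -0.9998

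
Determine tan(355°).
tan(355°) = -0.08749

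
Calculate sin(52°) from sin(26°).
sin(52°) = 2 sin 26° cos 26° = 0.788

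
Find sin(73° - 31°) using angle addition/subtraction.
sin(73° - 31°) = sin 73° cos 31° - cos 73° sin 31° = 0.6691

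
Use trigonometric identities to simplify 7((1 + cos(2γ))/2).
7((1 + cos(2γ))/2) = 7(cos²γ) (using Power reduction)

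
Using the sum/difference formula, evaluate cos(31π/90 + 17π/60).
cos(31π/90 + 17π/60) = cos 31π/90 cos 17π/60 - sin 31π/90 sin 17π/60 = -0.3907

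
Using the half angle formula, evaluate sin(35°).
sin(35°) = √((1 - cos 70°)/2) = 0.5736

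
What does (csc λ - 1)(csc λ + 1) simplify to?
(csc λ - 1)(csc λ + 1) = cot²λ (using Diff. of squares)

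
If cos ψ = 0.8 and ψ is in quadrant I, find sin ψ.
sin ψ = 0.6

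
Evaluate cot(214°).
cot(214°) = 1.483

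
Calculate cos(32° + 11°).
cos(32° + 11°) = cos 32° cos 11° - sin 32° sin 11° = 0.7314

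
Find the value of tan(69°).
tan(69°) = 2.605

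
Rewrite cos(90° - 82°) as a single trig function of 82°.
cos(90° - 82°) = sin(82°)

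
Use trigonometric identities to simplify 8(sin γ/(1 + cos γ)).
8(sin γ/(1 + cos γ)) = 8(tan(γ/2)) (using Half angle)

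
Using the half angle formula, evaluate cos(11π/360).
cos(11π/360) = √((1 + cos 11π/180)/2) = 0.9954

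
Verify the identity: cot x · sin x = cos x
LHS = (cos x/sin x) · sin x = cos x = RHS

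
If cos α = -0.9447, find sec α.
sec α = 1/cos α = -1.059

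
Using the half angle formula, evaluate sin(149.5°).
sin(149.5°) = √((1 - cos 299°)/2) = 0.5075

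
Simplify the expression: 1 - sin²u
1 - sin²u = cos²u (using Pythagorean identity)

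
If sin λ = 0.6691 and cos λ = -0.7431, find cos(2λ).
cos(2λ) = cos²λ - sin²λ = 0.1045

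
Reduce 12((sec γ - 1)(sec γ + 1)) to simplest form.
12((sec γ - 1)(sec γ + 1)) = 12(tan²γ) (using Diff. of squares)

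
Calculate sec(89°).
sec(89°) = 57.3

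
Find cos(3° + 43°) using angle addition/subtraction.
cos(3° + 43°) = cos 3° cos 43° - sin 3° sin 43° = 0.6947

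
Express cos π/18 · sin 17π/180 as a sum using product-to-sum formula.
cos π/18 sin 17π/180 = (1/2)[sin(π/18+17π/180) - sin(π/18-17π/180)]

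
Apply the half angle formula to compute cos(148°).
cos(148°) = -√((1 + cos 296°)/2) = -0.848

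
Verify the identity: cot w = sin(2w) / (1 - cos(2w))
RHS = 2 sin w cos w / (2sin²w) = cos w/sin w = cot w = LHS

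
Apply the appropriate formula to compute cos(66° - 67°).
cos(66° - 67°) = cos 66° cos 67° + sin 66° sin 67° = 0.9998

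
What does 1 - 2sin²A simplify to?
1 - 2sin²A = cos(2A) (using Double angle)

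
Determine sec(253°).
sec(253°) = -3.42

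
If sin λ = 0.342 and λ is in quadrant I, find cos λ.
cos λ = 0.9397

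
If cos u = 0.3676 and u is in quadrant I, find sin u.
sin u = 0.93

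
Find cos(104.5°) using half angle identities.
cos(104.5°) = -√((1 + cos 209°)/2) = -0.2504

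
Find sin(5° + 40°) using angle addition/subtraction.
sin(5° + 40°) = sin 5° cos 40° + cos 5° sin 40° = √2/2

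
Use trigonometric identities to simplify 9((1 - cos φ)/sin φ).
9((1 - cos φ)/sin φ) = 9(tan(φ/2)) (using Half angle)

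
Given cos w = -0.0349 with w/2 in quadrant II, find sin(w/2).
sin(w/2) = ±√((1 - cos w)/2); positive since w/2 ∈ QII, so sin(w/2) = 0.7193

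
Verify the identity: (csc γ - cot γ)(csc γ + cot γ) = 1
LHS = csc²γ - cot²γ = (1 + cot²γ) - cot²γ = 1 = RHS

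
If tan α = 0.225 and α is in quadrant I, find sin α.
sin α = 0.2195 (using tan²α + 1 = sec²α)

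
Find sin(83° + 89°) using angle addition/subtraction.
sin(83° + 89°) = sin 83° cos 89° + cos 83° sin 89° = 0.1392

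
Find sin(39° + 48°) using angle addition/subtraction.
sin(39° + 48°) = sin 39° cos 48° + cos 39° sin 48° = 0.9986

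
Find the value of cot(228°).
cot(228°) = 0.9004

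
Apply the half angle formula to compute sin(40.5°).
sin(40.5°) = √((1 - cos 81°)/2) = 0.6494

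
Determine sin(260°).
sin(260°) = -0.9848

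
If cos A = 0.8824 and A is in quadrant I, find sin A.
sin A = 0.4705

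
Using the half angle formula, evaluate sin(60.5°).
sin(60.5°) = √((1 - cos 121°)/2) = 0.8704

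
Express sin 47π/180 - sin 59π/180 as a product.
sin 47π/180 - sin 59π/180 = 2 cos(53π/180) sin(-π/30)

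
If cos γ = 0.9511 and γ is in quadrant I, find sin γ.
sin γ = 0.3089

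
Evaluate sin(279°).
sin(279°) = -0.9877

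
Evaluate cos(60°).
cos(60°) = 1/2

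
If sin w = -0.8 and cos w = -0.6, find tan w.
tan w = sin w / cos w = 1.333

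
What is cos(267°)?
cos(267°) = -0.05234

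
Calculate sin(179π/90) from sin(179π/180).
sin(179π/90) = 2 sin 179π/180 cos 179π/180 = -0.0349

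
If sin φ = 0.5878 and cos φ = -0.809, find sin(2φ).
sin(2φ) = 2 sin φ cos φ = -0.9511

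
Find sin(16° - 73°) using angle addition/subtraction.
sin(16° - 73°) = sin 16° cos 73° - cos 16° sin 73° = -0.8387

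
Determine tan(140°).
tan(140°) = -0.8391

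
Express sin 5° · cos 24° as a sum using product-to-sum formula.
sin 5° cos 24° = (1/2)[sin(5°+24°) + sin(5°-24°)]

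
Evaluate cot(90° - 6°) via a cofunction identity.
cot(90° - 6°) = tan(6°) = 0.1051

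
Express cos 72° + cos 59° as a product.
cos 72° + cos 59° = 2 cos(65.5°) cos(6.5°)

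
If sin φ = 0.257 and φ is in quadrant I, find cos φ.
cos φ = 0.9664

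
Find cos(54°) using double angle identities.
cos(54°) = 1 - 2sin²27° = 0.5878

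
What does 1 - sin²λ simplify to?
1 - sin²λ = cos²λ (using Pythagorean identity)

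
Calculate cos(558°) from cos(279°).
cos(558°) = 2cos²279° - 1 = -0.9511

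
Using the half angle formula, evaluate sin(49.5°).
sin(49.5°) = √((1 - cos 99°)/2) = 0.7604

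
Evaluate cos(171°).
cos(171°) = -0.9877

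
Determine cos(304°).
cos(304°) = 0.5592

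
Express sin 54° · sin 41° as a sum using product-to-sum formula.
sin 54° sin 41° = (1/2)[cos(54°-41°) - cos(54°+41°)]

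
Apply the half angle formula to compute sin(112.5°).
sin(112.5°) = √((1 - cos 225°)/2) = √(2+√2)/2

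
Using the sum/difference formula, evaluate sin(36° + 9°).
sin(36° + 9°) = sin 36° cos 9° + cos 36° sin 9° = √2/2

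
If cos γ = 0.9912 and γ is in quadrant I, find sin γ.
sin γ = 0.1324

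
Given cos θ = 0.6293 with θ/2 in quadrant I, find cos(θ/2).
cos(θ/2) = ±√((1 + cos θ)/2); positive since θ/2 ∈ QI, so cos(θ/2) = 0.9026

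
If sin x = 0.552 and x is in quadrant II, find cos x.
cos x = -0.8338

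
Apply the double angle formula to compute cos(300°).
cos(300°) = cos²150° - sin²150° = 1/2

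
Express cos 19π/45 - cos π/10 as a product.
cos 19π/45 - cos π/10 = -2 sin(47π/180) sin(29π/180)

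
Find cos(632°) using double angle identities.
cos(632°) = cos²316° - sin²316° = 0.0349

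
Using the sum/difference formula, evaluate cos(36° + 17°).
cos(36° + 17°) = cos 36° cos 17° - sin 36° sin 17° = 0.6018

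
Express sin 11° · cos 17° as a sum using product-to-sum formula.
sin 11° cos 17° = (1/2)[sin(11°+17°) + sin(11°-17°)]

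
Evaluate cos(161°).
cos(161°) = -0.9455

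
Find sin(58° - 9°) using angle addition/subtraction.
sin(58° - 9°) = sin 58° cos 9° - cos 58° sin 9° = 0.7547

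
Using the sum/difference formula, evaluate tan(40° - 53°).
tan(40° - 53°) = (tan 40° - tan 53°)/(1 + tan 40° tan 53°) = -0.2309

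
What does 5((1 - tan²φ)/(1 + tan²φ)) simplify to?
5((1 - tan²φ)/(1 + tan²φ)) = 5(cos(2φ)) (using Double angle)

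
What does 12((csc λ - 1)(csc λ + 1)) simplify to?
12((csc λ - 1)(csc λ + 1)) = 12(cot²λ) (using Diff. of squares)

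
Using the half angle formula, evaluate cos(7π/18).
cos(7π/18) = √((1 + cos 7π/9)/2) = 0.342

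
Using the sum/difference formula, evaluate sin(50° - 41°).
sin(50° - 41°) = sin 50° cos 41° - cos 50° sin 41° = 0.1564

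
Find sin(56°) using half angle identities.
sin(56°) = √((1 - cos 112°)/2) = 0.829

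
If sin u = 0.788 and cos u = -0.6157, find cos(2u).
cos(2u) = cos²u - sin²u = -0.2419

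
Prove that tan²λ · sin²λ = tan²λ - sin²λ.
RHS = sin²λ/cos²λ - sin²λ = sin²λ(1/cos²λ - 1) = sin²λ · (1 - cos²λ)/cos²λ = sin²λ · sin²λ/cos²λ = sin²λ · tan²λ = LHS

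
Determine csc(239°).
csc(239°) = -1.167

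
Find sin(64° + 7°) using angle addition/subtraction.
sin(64° + 7°) = sin 64° cos 7° + cos 64° sin 7° = 0.9455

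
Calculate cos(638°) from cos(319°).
cos(638°) = cos²319° - sin²319° = 0.1392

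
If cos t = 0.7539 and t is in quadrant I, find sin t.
sin t = 0.657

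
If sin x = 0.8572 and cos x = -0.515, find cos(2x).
cos(2x) = cos²x - sin²x = -0.4696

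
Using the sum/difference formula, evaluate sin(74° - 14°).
sin(74° - 14°) = sin 74° cos 14° - cos 74° sin 14° = √3/2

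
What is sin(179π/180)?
sin(179π/180) = 0.01745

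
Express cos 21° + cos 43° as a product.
cos 21° + cos 43° = 2 cos(32°) cos(-11°)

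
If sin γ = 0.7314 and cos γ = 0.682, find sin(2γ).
sin(2γ) = 2 sin γ cos γ = 0.9976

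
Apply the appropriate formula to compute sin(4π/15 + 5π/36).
sin(4π/15 + 5π/36) = sin 4π/15 cos 5π/36 + cos 4π/15 sin 5π/36 = 0.9563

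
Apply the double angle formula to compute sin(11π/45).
sin(11π/45) = 2 sin 11π/90 cos 11π/90 = 0.6947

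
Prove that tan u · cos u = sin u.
LHS = (sin u/cos u) · cos u = sin u = RHS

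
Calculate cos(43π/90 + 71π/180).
cos(43π/90 + 71π/180) = cos 43π/90 cos 71π/180 - sin 43π/90 sin 71π/180 = -0.9205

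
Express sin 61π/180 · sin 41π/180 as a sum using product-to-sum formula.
sin 61π/180 sin 41π/180 = (1/2)[cos(61π/180-41π/180) - cos(61π/180+41π/180)]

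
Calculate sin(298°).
sin(298°) = -0.8829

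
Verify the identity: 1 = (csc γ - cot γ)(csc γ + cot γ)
RHS = csc²γ - cot²γ = (1 + cot²γ) - cot²γ = 1 = LHS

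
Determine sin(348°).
sin(348°) = -0.2079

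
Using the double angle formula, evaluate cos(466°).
cos(466°) = 1 - 2sin²233° = -0.2756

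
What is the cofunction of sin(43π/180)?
sin(43π/180) = cos(π/2 - 43π/180) = cos(47π/180)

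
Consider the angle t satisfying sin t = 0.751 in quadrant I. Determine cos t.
cos t = √(1 - sin²t) = 0.6603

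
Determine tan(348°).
tan(348°) = -0.2126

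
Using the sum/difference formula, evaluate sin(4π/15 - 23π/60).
sin(4π/15 - 23π/60) = sin 4π/15 cos 23π/60 - cos 4π/15 sin 23π/60 = -0.3584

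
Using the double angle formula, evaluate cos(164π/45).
cos(164π/45) = cos²82π/45 - sin²82π/45 = 0.4384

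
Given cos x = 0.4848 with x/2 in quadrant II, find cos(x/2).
cos(x/2) = ±√((1 + cos x)/2); negative since x/2 ∈ QII, so cos(x/2) = -0.8616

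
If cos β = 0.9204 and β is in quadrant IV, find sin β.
sin β = -0.391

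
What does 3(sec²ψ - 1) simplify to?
3(sec²ψ - 1) = 3(tan²ψ) (using Pythagorean identity)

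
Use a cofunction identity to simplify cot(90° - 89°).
cot(90° - 89°) = tan(89°)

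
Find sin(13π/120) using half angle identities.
sin(13π/120) = √((1 - cos 13π/60)/2) = 0.3338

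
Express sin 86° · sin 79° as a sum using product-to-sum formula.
sin 86° sin 79° = (1/2)[cos(86°-79°) - cos(86°+79°)]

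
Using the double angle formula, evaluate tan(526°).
tan(526°) = 2 tan 263° / (1 - tan²263°) = -0.2493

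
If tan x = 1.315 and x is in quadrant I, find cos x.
cos x = 0.6053 (using tan²x + 1 = sec²x)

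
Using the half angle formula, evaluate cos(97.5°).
cos(97.5°) = -√((1 + cos 195°)/2) = -0.1305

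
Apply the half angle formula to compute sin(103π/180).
sin(103π/180) = √((1 - cos 103π/90)/2) = 0.9744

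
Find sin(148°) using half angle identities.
sin(148°) = √((1 - cos 296°)/2) = 0.5299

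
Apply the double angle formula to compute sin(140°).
sin(140°) = 2 sin 70° cos 70° = 0.6428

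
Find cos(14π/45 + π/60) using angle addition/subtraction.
cos(14π/45 + π/60) = cos 14π/45 cos π/60 - sin 14π/45 sin π/60 = 0.515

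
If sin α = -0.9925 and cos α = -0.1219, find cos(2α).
cos(2α) = cos²α - sin²α = -0.9702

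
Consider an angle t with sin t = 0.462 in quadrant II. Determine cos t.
cos t = ±√(1 - sin²t) = -0.8869 (negative in QII)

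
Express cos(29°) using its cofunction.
cos(29°) = sin(90° - 29°) = sin(61°)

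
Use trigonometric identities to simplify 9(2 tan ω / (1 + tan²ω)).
9(2 tan ω / (1 + tan²ω)) = 9(sin(2ω)) (using Double angle)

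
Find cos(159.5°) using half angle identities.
cos(159.5°) = -√((1 + cos 319°)/2) = -0.9367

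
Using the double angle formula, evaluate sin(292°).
sin(292°) = 2 sin 146° cos 146° = -0.9272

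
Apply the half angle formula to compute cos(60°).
cos(60°) = √((1 + cos 120°)/2) = 1/2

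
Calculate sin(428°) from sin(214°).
sin(428°) = 2 sin 214° cos 214° = 0.9272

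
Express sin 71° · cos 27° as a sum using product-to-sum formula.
sin 71° cos 27° = (1/2)[sin(71°+27°) + sin(71°-27°)]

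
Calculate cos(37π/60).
cos(37π/60) = -0.3584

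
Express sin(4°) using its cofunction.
sin(4°) = cos(90° - 4°) = cos(86°)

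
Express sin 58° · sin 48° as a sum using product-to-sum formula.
sin 58° sin 48° = (1/2)[cos(58°-48°) - cos(58°+48°)]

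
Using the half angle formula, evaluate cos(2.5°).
cos(2.5°) = √((1 + cos 5°)/2) = 0.999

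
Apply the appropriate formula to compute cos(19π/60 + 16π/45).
cos(19π/60 + 16π/45) = cos 19π/60 cos 16π/45 - sin 19π/60 sin 16π/45 = -0.515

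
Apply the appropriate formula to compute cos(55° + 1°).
cos(55° + 1°) = cos 55° cos 1° - sin 55° sin 1° = 0.5592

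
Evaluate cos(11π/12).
cos(11π/12) = -(√6+√2)/4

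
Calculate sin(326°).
sin(326°) = -0.5592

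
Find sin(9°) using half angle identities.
sin(9°) = √((1 - cos 18°)/2) = 0.1564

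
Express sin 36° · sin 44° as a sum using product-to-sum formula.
sin 36° sin 44° = (1/2)[cos(36°-44°) - cos(36°+44°)]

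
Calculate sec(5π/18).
sec(5π/18) = 1.556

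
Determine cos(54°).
cos(54°) = 0.5878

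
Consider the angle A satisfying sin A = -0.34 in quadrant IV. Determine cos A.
cos A = √(1 - sin²A) = 0.9404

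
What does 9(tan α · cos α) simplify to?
9(tan α · cos α) = 9(sin α) (using Quotient identity)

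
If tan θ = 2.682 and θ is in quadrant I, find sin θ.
sin θ = 0.937 (using tan²θ + 1 = sec²θ)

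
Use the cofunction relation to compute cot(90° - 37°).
cot(90° - 37°) = tan(37°) = 0.7536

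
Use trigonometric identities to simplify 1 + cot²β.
1 + cot²β = csc²β (using Pythagorean identity)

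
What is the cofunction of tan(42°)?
tan(42°) = cot(90° - 42°) = cot(48°)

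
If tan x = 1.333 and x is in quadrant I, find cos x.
cos x = 0.6001 (using tan²x + 1 = sec²x)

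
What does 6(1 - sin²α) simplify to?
6(1 - sin²α) = 6(cos²α) (using Pythagorean identity)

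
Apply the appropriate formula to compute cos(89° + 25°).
cos(89° + 25°) = cos 89° cos 25° - sin 89° sin 25° = -0.4067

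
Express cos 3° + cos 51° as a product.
cos 3° + cos 51° = 2 cos(27°) cos(-24°)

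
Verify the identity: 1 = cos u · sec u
RHS = cos u · (1/cos u) = 1 = LHS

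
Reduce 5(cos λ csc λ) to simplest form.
5(cos λ csc λ) = 5(cot λ) (using Reciprocal + quotient)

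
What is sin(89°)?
sin(89°) = 0.9998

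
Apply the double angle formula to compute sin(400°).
sin(400°) = 2 sin 200° cos 200° = 0.6428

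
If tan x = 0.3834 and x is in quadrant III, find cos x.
cos x = -0.9337 (using tan²x + 1 = sec²x)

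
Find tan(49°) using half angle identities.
tan(49°) = sin 98° / (1 + cos 98°) = 1.15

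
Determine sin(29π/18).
sin(29π/18) = -0.9397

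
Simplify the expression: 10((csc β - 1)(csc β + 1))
10((csc β - 1)(csc β + 1)) = 10(cot²β) (using Diff. of squares)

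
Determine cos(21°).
cos(21°) = 0.9336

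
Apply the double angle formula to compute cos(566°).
cos(566°) = 2cos²283° - 1 = -0.8988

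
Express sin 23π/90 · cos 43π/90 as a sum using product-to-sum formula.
sin 23π/90 cos 43π/90 = (1/2)[sin(23π/90+43π/90) + sin(23π/90-43π/90)]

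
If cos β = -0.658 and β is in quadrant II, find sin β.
sin β = 0.753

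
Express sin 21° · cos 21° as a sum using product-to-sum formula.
sin 21° cos 21° = (1/2)[sin(21°+21°) + sin(21°-21°)]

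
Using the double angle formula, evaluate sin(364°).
sin(364°) = 2 sin 182° cos 182° = 0.06976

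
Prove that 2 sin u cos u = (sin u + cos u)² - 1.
RHS = sin²u + 2 sin u cos u + cos²u - 1 = (sin²u + cos²u) + 2 sin u cos u - 1 = 1 + 2 sin u cos u - 1 = 2 sin u cos u = LHS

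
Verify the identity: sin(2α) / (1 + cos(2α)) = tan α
LHS = 2 sin α cos α / (2cos²α) = sin α/cos α = tan α = RHS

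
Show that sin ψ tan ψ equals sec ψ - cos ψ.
RHS = 1/cos ψ - cos ψ = (1 - cos²ψ)/cos ψ = sin²ψ/cos ψ = sin ψ · (sin ψ/cos ψ) = sin ψ tan ψ = LHS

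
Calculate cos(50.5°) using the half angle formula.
cos(50.5°) = √((1 + cos 101°)/2) = 0.6361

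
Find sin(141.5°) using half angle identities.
sin(141.5°) = √((1 - cos 283°)/2) = 0.6225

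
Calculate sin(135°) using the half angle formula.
sin(135°) = √((1 - cos 270°)/2) = √2/2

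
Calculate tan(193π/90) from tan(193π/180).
tan(193π/90) = 2 tan 193π/180 / (1 - tan²193π/180) = 0.4877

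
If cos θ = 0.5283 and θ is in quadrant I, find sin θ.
sin θ = 0.8491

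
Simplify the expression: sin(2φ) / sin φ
sin(2φ) / sin φ = 2 cos φ (using Double angle)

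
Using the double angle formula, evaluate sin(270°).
sin(270°) = 2 sin 135° cos 135° = -1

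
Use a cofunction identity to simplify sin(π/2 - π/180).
sin(π/2 - π/180) = cos(π/180)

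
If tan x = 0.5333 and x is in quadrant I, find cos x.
cos x = 0.8824 (using tan²x + 1 = sec²x)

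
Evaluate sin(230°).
sin(230°) = -0.766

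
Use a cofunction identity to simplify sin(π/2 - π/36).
sin(π/2 - π/36) = cos(π/36)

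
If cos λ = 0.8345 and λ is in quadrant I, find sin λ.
sin λ = 0.551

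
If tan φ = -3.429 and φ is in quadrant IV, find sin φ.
sin φ = -0.96 (using tan²φ + 1 = sec²φ)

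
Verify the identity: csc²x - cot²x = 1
LHS = 1/sin²x - cos²x/sin²x = (1 - cos²x)/sin²x = sin²x/sin²x = 1 = RHS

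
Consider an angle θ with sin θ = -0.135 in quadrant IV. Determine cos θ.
cos θ = √(1 - sin²θ) = 0.9908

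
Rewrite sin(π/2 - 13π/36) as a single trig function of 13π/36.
sin(π/2 - 13π/36) = cos(13π/36)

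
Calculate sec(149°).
sec(149°) = -1.167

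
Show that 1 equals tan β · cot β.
RHS = (sin β/cos β) · (cos β/sin β) = 1 = LHS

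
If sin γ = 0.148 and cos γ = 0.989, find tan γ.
tan γ = sin γ / cos γ = 0.1496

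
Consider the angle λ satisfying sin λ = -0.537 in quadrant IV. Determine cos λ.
cos λ = √(1 - sin²λ) = 0.8436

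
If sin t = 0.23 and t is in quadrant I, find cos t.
cos t = 0.9732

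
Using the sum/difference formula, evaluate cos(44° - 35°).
cos(44° - 35°) = cos 44° cos 35° + sin 44° sin 35° = 0.9877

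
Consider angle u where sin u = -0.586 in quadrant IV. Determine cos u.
cos u = √(1 - sin²u) = 0.8103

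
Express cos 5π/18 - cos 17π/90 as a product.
cos 5π/18 - cos 17π/90 = -2 sin(7π/30) sin(2π/45)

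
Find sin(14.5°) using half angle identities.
sin(14.5°) = √((1 - cos 29°)/2) = 0.2504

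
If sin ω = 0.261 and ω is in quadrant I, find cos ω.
cos ω = 0.9653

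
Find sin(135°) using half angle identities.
sin(135°) = √((1 - cos 270°)/2) = √2/2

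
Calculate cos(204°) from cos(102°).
cos(204°) = cos²102° - sin²102° = -0.9135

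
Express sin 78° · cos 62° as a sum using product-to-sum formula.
sin 78° cos 62° = (1/2)[sin(78°+62°) + sin(78°-62°)]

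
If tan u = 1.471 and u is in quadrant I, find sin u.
sin u = 0.827 (using tan²u + 1 = sec²u)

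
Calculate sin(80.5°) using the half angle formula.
sin(80.5°) = √((1 - cos 161°)/2) = 0.9863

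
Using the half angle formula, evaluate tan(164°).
tan(164°) = sin 328° / (1 + cos 328°) = -0.2867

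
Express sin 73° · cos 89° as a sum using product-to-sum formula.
sin 73° cos 89° = (1/2)[sin(73°+89°) + sin(73°-89°)]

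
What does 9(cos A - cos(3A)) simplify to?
9(cos A - cos(3A)) = 9(2 sin(2A) sin A) (using Sum-to-product)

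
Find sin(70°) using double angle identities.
sin(70°) = 2 sin 35° cos 35° = 0.9397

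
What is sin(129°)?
sin(129°) = 0.7771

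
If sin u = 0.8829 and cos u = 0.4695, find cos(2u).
cos(2u) = cos²u - sin²u = -0.5591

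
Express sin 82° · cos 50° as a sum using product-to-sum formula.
sin 82° cos 50° = (1/2)[sin(82°+50°) + sin(82°-50°)]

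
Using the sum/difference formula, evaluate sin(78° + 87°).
sin(78° + 87°) = sin 78° cos 87° + cos 78° sin 87° = (√6-√2)/4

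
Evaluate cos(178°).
cos(178°) = -0.9994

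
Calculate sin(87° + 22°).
sin(87° + 22°) = sin 87° cos 22° + cos 87° sin 22° = 0.9455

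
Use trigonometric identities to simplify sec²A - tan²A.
sec²A - tan²A = 1 (using Pythagorean identity)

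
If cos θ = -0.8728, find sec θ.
sec θ = 1/cos θ = -1.146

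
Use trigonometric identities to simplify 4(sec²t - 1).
4(sec²t - 1) = 4(tan²t) (using Pythagorean identity)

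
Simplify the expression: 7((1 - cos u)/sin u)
7((1 - cos u)/sin u) = 7(tan(u/2)) (using Half angle)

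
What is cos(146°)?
cos(146°) = -0.829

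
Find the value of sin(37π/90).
sin(37π/90) = 0.9613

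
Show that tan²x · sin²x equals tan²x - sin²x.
RHS = sin²x/cos²x - sin²x = sin²x(1/cos²x - 1) = sin²x · (1 - cos²x)/cos²x = sin²x · sin²x/cos²x = sin²x · tan²x = LHS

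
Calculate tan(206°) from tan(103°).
tan(206°) = 2 tan 103° / (1 - tan²103°) = 0.4877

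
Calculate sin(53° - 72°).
sin(53° - 72°) = sin 53° cos 72° - cos 53° sin 72° = -0.3256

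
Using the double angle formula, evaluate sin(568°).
sin(568°) = 2 sin 284° cos 284° = -0.4695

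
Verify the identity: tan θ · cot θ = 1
LHS = (sin θ/cos θ) · (cos θ/sin θ) = 1 = RHS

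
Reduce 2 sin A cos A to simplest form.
2 sin A cos A = sin(2A) (using Double angle)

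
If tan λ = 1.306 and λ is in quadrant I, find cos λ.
cos λ = 0.6079 (using tan²λ + 1 = sec²λ)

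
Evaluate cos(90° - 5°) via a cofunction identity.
cos(90° - 5°) = sin(5°) = 0.08716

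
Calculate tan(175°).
tan(175°) = -0.08749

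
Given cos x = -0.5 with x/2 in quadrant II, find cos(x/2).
cos(x/2) = ±√((1 + cos x)/2); negative since x/2 ∈ QII, so cos(x/2) = -1/2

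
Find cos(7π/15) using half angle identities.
cos(7π/15) = √((1 + cos 14π/15)/2) = 0.1045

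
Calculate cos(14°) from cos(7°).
cos(14°) = cos²7° - sin²7° = 0.9703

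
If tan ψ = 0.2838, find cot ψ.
cot ψ = 1/tan ψ = 3.524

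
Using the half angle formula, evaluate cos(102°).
cos(102°) = -√((1 + cos 204°)/2) = -0.2079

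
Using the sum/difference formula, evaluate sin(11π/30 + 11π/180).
sin(11π/30 + 11π/180) = sin 11π/30 cos 11π/180 + cos 11π/30 sin 11π/180 = 0.9744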